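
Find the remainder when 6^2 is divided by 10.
6

Use repeated squaring. Binary(2) = 10. Walk through the bits of the exponent 2 left-to-right: at each bit after the leading one, square the running value, then multiply by 6 if the bit is 1 (always reducing mod 10):
  bit 1 = 1 (leading): start with 6.
  bit 2 = 0: square 6^2 = 36 ≡ 6 (mod 10).
Final value: 6^2 ≡ 6 (mod 10).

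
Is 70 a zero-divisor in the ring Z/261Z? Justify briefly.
NO

gcd(70, 261) = 1, so 70 is a unit in Z/261Z (it has a multiplicative inverse). A unit cannot be a zero-divisor: if 70·b ≡ 0 then multiplying both sides by 70^(−1) gives b ≡ 0. So 70 is not a zero-divisor.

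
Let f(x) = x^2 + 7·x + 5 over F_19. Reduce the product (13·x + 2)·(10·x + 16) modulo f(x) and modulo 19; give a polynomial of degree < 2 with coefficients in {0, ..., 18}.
a · b ≡ 2·x + 9 (mod f(x))

Multiply as integer polynomials: a · b = 130·x^2 + 228·x + 32. Reducing coefficients mod 19: a · b ≡ 16·x^2 + 13. Now divide by f(x) = x^2 + 7·x + 5 in F_19[x], eliminating the leading term at each step:
  leading term 16·x^2: subtract (16)·f(x) = 16·x^2 + 17·x + 4, leaving 2·x + 9 (coefficients mod 19)
The degree is now < 2, so this is the remainder. Hence a · b ≡ 2·x + 9 in F_19[x]/(f).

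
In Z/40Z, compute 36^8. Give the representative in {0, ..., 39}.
Use repeated squaring. Binary(8) = 1000. Walk through the bits of the exponent 8 left-to-right: at each bit after the leading one, square the running value, then multiply by 36 if the bit is 1 (always reducing mod 40):
  bit 1 = 1 (leading): start with 36.
  bit 2 = 0: square 36^2 = 1296 ≡ 16 (mod 40).
  bit 3 = 0: square 16^2 = 256 ≡ 16 (mod 40).
  bit 4 = 0: square 16^2 = 256 ≡ 16 (mod 40).
Final value: 36^8 ≡ 16 (mod 40).

Final answer: 16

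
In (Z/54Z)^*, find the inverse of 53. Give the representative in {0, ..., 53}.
Apply the extended Euclidean algorithm to (54, 53), tracking rows (r, s, t) with s·54 + t·53 = r. Each division r_prev = q·r_cur + r_new produces the new row as (previous row) − q·(current row):
  row A: (54, 1, 0)   [1·54 + 0·53 = 54]
  row B: (53, 0, 1)   [0·54 + 1·53 = 53]
  54 = 1·53 + 1   → row C = row A − 1·row B = (1, 1, −1)   [check: 1·54 − 1·53 = 1]
  53 = 53·1 + 0   → remainder 0, stop. gcd = 1 (last nonzero row C).
The gcd is 1, so 53 is invertible mod 54. The last nonzero row gives 1·54 − 1·53 = 1, so t = −1. So 53^(−1) ≡ −1 ≡ 53 (mod 54). Verify: 53 · 53 = 2809 ≡ 1 (mod 54). ✓

Final answer: 53^(−1) ≡ 53 (mod 54)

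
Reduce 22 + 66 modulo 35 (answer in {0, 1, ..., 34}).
18

Reduce the summands first: 66 ≡ 31 (mod 35), so 22 + 66 ≡ 22 + 31 (mod 35). 22 + 31 = 53; 53 = 1·35 + 18, so (22 + 66) mod 35 = 18.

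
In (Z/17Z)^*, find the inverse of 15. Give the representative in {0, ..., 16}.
15^(−1) ≡ 8 (mod 17)

Apply the extended Euclidean algorithm to (17, 15), tracking rows (r, s, t) with s·17 + t·15 = r. Each division r_prev = q·r_cur + r_new produces the new row as (previous row) − q·(current row):
  row A: (17, 1, 0)   [1·17 + 0·15 = 17]
  row B: (15, 0, 1)   [0·17 + 1·15 = 15]
  17 = 1·15 + 2   → row C = row A − 1·row B = (2, 1, −1)   [check: 1·17 − 1·15 = 2]
  15 = 7·2 + 1   → row D = row B − 7·row C = (1, −7, 8)   [check: −7·17 + 8·15 = 1]
  2 = 2·1 + 0   → remainder 0, stop. gcd = 1 (last nonzero row D).
The gcd is 1, so 15 is invertible mod 17. The last nonzero row gives −7·17 + 8·15 = 1, so t = 8. So 15^(−1) ≡ 8 (mod 17). Verify: 15 · 8 = 120 ≡ 1 (mod 17). ✓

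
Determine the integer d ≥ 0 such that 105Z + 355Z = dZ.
(105, 355) = (5); d = 5

In the PID Z, (a, b) is generated by gcd(a, b). Compute gcd(355, 105) with the extended Euclidean algorithm, tracking rows (r, s, t) with s·355 + t·105 = r:
  row A: (355, 1, 0)   [1·355 + 0·105 = 355]
  row B: (105, 0, 1)   [0·355 + 1·105 = 105]
  355 = 3·105 + 40   → row C = row A − 3·row B = (40, 1, −3)   [check: 1·355 − 3·105 = 40]
  105 = 2·40 + 25   → row D = row B − 2·row C = (25, −2, 7)   [check: −2·355 + 7·105 = 25]
  40 = 1·25 + 15   → row E = row C − 1·row D = (15, 3, −10)   [check: 3·355 − 10·105 = 15]
  25 = 1·15 + 10   → row F = row D − 1·row E = (10, −5, 17)   [check: −5·355 + 17·105 = 10]
  15 = 1·10 + 5   → row G = row E − 1·row F = (5, 8, −27)   [check: 8·355 − 27·105 = 5]
  10 = 2·5 + 0   → remainder 0, stop. gcd = 5 (last nonzero row G).
So gcd(105, 355) = 5, with Bézout identity 8·355 − 27·105 = 5. Containment (⊇): the Bézout identity exhibits 5 as an element of (105, 355), giving (5) ⊆ (105, 355). Containment (⊆): since 5 | 105 and 5 | 355 (105 = 5·21, 355 = 5·71), every Z-linear combination of 105 and 355 is divisible by 5, so (105, 355) ⊆ (5). Therefore (105, 355) = (5), d = 5.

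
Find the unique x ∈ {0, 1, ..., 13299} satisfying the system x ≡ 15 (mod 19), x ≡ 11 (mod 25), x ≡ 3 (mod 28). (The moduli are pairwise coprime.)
x ≡ 7311 (mod 13300); the representative in [0, 13300) is 7311

The moduli 19, 25, 28 are pairwise coprime, so by the CRT there is a unique solution mod 19·25·28 = 13300.
Solve by successive substitution. Start with x ≡ 15 (mod 19).
  Combine with x ≡ 11 (mod 25): write x = 15 + 19·t and require 15 + 19·t ≡ 11 (mod 25), i.e. 19·t ≡ 11 − 15 ≡ 21 (mod 25). Since 19^(−1) ≡ 4 (mod 25), t ≡ 4·21 ≡ 9 (mod 25). So x ≡ 15 + 19·9 = 186 (mod 475).
  Combine with x ≡ 3 (mod 28): write x = 186 + 475·t and require 186 + 475·t ≡ 3 (mod 28), i.e. 475·t ≡ 3 − 186 ≡ 13 (mod 28). Since 475^(−1) ≡ 27 (mod 28) (475 ≡ 27 (mod 28)), t ≡ 27·13 ≡ 15 (mod 28). So x ≡ 186 + 475·15 = 7311 (mod 13300).
Unique solution in [0, 13300): x = 7311.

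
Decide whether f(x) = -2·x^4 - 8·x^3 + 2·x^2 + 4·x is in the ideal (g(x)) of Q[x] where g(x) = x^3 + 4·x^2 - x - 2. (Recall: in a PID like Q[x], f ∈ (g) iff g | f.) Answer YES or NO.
YES

In Q[x] the ideal (g) consists of all multiples of g, so f ∈ (g) iff g | f, i.e. iff the remainder of f on division by g is 0. Divide f by g (g is monic, so eliminate the leading term of the running remainder at each step):
  leading term -2·x^4: subtract (-2·x)·g(x) = -2·x^4 - 8·x^3 + 2·x^2 + 4·x, leaving 0
The remainder is 0, so f(x) = g(x) · h(x) with h(x) = -2·x. Hence g | f, i.e. f ∈ (g).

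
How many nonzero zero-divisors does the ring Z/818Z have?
Z/818Z has 409 nonzero zero-divisors

In Z/818Z each nonzero element is either a unit (gcd with 818 is 1) or a zero-divisor (gcd > 1). The number of units is φ(818): factorise 818 = 2 · 409, so φ(818) = (2 − 1) · (409 − 1) = 1 · 408 = 408. The nonzero elements number 818 − 1 = 817. Hence the nonzero zero-divisors number 817 − 408 = 409.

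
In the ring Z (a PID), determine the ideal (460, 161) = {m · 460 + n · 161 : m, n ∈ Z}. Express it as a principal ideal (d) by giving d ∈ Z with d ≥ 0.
In the PID Z, (a, b) is generated by gcd(a, b). Compute gcd(460, 161) with the extended Euclidean algorithm, tracking rows (r, s, t) with s·460 + t·161 = r:
  row A: (460, 1, 0)   [1·460 + 0·161 = 460]
  row B: (161, 0, 1)   [0·460 + 1·161 = 161]
  460 = 2·161 + 138   → row C = row A − 2·row B = (138, 1, −2)   [check: 1·460 − 2·161 = 138]
  161 = 1·138 + 23   → row D = row B − 1·row C = (23, −1, 3)   [check: −1·460 + 3·161 = 23]
  138 = 6·23 + 0   → remainder 0, stop. gcd = 23 (last nonzero row D).
So gcd(460, 161) = 23, with Bézout identity −1·460 + 3·161 = 23. Containment (⊇): the Bézout identity exhibits 23 as an element of (460, 161), giving (23) ⊆ (460, 161). Containment (⊆): since 23 | 460 and 23 | 161 (460 = 23·20, 161 = 23·7), every Z-linear combination of 460 and 161 is divisible by 23, so (460, 161) ⊆ (23). Therefore (460, 161) = (23), d = 23.

Final answer: (460, 161) = (23); d = 23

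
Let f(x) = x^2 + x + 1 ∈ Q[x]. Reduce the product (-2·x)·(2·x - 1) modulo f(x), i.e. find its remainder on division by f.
a · b ≡ 6·x + 4 (mod f(x))

First multiply in Q[x] without reducing: a · b = -4·x^2 + 2·x. Now divide by f(x) = x^2 + x + 1, eliminating the leading term at each step:
  leading term -4·x^2: subtract (-4)·f(x) = -4·x^2 - 4·x - 4, leaving 6·x + 4
The degree is now < 2, so this is the remainder. Hence a · b ≡ 6·x + 4 in Q[x]/(f).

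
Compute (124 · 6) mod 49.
Reduce the factors first: 124 ≡ 26 (mod 49), so 124 · 6 ≡ 26 · 6 (mod 49). 26 · 6 = 156. Dividing by 49: 156 = 3·49 + 9. So (124 · 6) mod 49 = 9.

Final answer: 9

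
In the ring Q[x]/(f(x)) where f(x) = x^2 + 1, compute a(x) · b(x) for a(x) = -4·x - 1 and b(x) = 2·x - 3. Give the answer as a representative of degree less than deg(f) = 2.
a · b ≡ 10·x + 11 (mod f(x))

First multiply in Q[x] without reducing: a · b = -8·x^2 + 10·x + 3. Now divide by f(x) = x^2 + 1, eliminating the leading term at each step:
  leading term -8·x^2: subtract (-8)·f(x) = -8·x^2 - 8, leaving 10·x + 11
The degree is now < 2, so this is the remainder. Hence a · b ≡ 10·x + 11 in Q[x]/(f).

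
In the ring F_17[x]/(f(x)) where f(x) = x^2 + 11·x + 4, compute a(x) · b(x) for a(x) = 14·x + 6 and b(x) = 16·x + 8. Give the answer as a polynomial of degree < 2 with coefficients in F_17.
a · b ≡ 5·x + 2 (mod f(x))

Multiply as integer polynomials: a · b = 224·x^2 + 208·x + 48. Reducing coefficients mod 17: a · b ≡ 3·x^2 + 4·x + 14. Now divide by f(x) = x^2 + 11·x + 4 in F_17[x], eliminating the leading term at each step:
  leading term 3·x^2: subtract (3)·f(x) = 3·x^2 + 16·x + 12, leaving 5·x + 2 (coefficients mod 17)
The degree is now < 2, so this is the remainder. Hence a · b ≡ 5·x + 2 in F_17[x]/(f).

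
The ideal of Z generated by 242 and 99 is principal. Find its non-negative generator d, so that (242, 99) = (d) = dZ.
In the PID Z, (a, b) is generated by gcd(a, b). Compute gcd(242, 99) with the extended Euclidean algorithm, tracking rows (r, s, t) with s·242 + t·99 = r:
  row A: (242, 1, 0)   [1·242 + 0·99 = 242]
  row B: (99, 0, 1)   [0·242 + 1·99 = 99]
  242 = 2·99 + 44   → row C = row A − 2·row B = (44, 1, −2)   [check: 1·242 − 2·99 = 44]
  99 = 2·44 + 11   → row D = row B − 2·row C = (11, −2, 5)   [check: −2·242 + 5·99 = 11]
  44 = 4·11 + 0   → remainder 0, stop. gcd = 11 (last nonzero row D).
So gcd(242, 99) = 11, with Bézout identity −2·242 + 5·99 = 11. Containment (⊇): the Bézout identity exhibits 11 as an element of (242, 99), giving (11) ⊆ (242, 99). Containment (⊆): since 11 | 242 and 11 | 99 (242 = 11·22, 99 = 11·9), every Z-linear combination of 242 and 99 is divisible by 11, so (242, 99) ⊆ (11). Therefore (242, 99) = (11), d = 11.

Final answer: (242, 99) = (11); d = 11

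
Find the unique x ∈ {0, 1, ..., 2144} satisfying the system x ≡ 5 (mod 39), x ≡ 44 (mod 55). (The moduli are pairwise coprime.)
The moduli 39, 55 are pairwise coprime, so by the CRT there is a unique solution mod 39·55 = 2145.
Solve by successive substitution. Start with x ≡ 5 (mod 39).
  Combine with x ≡ 44 (mod 55): write x = 5 + 39·t and require 5 + 39·t ≡ 44 (mod 55), i.e. 39·t ≡ 44 − 5 ≡ 39 (mod 55). Since 39^(−1) ≡ 24 (mod 55), t ≡ 24·39 ≡ 1 (mod 55). So x ≡ 5 + 39·1 = 44 (mod 2145).
Unique solution in [0, 2145): x = 44.

Final answer: x ≡ 44 (mod 2145); the representative in [0, 2145) is 44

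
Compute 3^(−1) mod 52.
3^(−1) ≡ 35 (mod 52)

Apply the extended Euclidean algorithm to (52, 3), tracking rows (r, s, t) with s·52 + t·3 = r. Each division r_prev = q·r_cur + r_new produces the new row as (previous row) − q·(current row):
  row A: (52, 1, 0)   [1·52 + 0·3 = 52]
  row B: (3, 0, 1)   [0·52 + 1·3 = 3]
  52 = 17·3 + 1   → row C = row A − 17·row B = (1, 1, −17)   [check: 1·52 − 17·3 = 1]
  3 = 3·1 + 0   → remainder 0, stop. gcd = 1 (last nonzero row C).
The gcd is 1, so 3 is invertible mod 52. The last nonzero row gives 1·52 − 17·3 = 1, so t = −17. So 3^(−1) ≡ −17 ≡ 35 (mod 52). Verify: 3 · 35 = 105 ≡ 1 (mod 52). ✓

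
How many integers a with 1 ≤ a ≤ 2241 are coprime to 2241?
1476

The number of a ∈ {1, ..., 2241} with gcd(a, 2241) = 1 is by definition Euler's totient φ(2241). φ is multiplicative, with φ(p^e) = p^e − p^(e−1). Factorise 2241 = 3^3 · 83. Then
  φ(2241) = (3^3 − 3^2) · (83 − 1) = 18 · 82 = 1476.
So there are 1476 such integers.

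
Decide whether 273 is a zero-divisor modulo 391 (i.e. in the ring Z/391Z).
NO

gcd(273, 391) = 1, so 273 is a unit in Z/391Z (it has a multiplicative inverse). A unit cannot be a zero-divisor: if 273·b ≡ 0 then multiplying both sides by 273^(−1) gives b ≡ 0. So 273 is not a zero-divisor.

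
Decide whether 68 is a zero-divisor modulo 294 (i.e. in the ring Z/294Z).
YES

gcd(68, 294) = 2 > 1, so 68 is not a unit in Z/294Z. In Z/nZ every nonzero non-unit is a zero-divisor: explicitly, take b = 294/gcd = 147 ≠ 0 (mod 294); then 68·147 = 9996 = 34·294, i.e. 68·147 ≡ 0 (mod 294). So 68 is a zero-divisor.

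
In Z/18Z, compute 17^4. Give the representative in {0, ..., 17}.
1

Use repeated squaring. Binary(4) = 100. Walk through the bits of the exponent 4 left-to-right: at each bit after the leading one, square the running value, then multiply by 17 if the bit is 1 (always reducing mod 18):
  bit 1 = 1 (leading): start with 17.
  bit 2 = 0: square 17^2 = 289 ≡ 1 (mod 18).
  bit 3 = 0: square 1^2 = 1 (mod 18).
Final value: 17^4 ≡ 1 (mod 18).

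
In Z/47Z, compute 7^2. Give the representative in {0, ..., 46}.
2

Use repeated squaring. Binary(2) = 10. Walk through the bits of the exponent 2 left-to-right: at each bit after the leading one, square the running value, then multiply by 7 if the bit is 1 (always reducing mod 47):
  bit 1 = 1 (leading): start with 7.
  bit 2 = 0: square 7^2 = 49 ≡ 2 (mod 47).
Final value: 7^2 ≡ 2 (mod 47).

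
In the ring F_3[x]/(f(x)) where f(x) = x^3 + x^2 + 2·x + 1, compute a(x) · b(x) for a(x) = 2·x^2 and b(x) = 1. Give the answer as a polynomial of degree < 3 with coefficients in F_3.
Multiply as integer polynomials: a · b = 2·x^2. Reducing coefficients mod 3: a · b ≡ 2·x^2. This already has degree < 3, so no reduction by f is needed. Hence a · b ≡ 2·x^2 in F_3[x]/(f).

Final answer: a · b ≡ 2·x^2 (mod f(x))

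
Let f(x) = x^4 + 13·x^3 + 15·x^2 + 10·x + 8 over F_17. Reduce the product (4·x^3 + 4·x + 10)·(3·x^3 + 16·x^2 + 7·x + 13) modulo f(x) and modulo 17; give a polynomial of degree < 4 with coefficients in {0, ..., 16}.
Multiply as integer polynomials: a · b = 12·x^6 + 64·x^5 + 40·x^4 + 146·x^3 + 188·x^2 + 122·x + 130. Reducing coefficients mod 17: a · b ≡ 12·x^6 + 13·x^5 + 6·x^4 + 10·x^3 + x^2 + 3·x + 11. Now divide by f(x) = x^4 + 13·x^3 + 15·x^2 + 10·x + 8 in F_17[x], eliminating the leading term at each step:
  leading term 12·x^6: subtract (12·x^2)·f(x) = 12·x^6 + 3·x^5 + 10·x^4 + x^3 + 11·x^2, leaving 10·x^5 + 13·x^4 + 9·x^3 + 7·x^2 + 3·x + 11 (coefficients mod 17)
  leading term 10·x^5: subtract (10·x)·f(x) = 10·x^5 + 11·x^4 + 14·x^3 + 15·x^2 + 12·x, leaving 2·x^4 + 12·x^3 + 9·x^2 + 8·x + 11 (coefficients mod 17)
  leading term 2·x^4: subtract (2)·f(x) = 2·x^4 + 9·x^3 + 13·x^2 + 3·x + 16, leaving 3·x^3 + 13·x^2 + 5·x + 12 (coefficients mod 17)
The degree is now < 4, so this is the remainder. Hence a · b ≡ 3·x^3 + 13·x^2 + 5·x + 12 in F_17[x]/(f).

Final answer: a · b ≡ 3·x^3 + 13·x^2 + 5·x + 12 (mod f(x))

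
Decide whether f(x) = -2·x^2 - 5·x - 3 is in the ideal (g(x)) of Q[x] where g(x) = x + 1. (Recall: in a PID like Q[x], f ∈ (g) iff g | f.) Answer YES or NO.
YES

In Q[x] the ideal (g) consists of all multiples of g, so f ∈ (g) iff g | f, i.e. iff the remainder of f on division by g is 0. Divide f by g (g is monic, so eliminate the leading term of the running remainder at each step):
  leading term -2·x^2: subtract (-2·x)·g(x) = -2·x^2 - 2·x, leaving -3·x - 3
  leading term -3·x: subtract (-3)·g(x) = -3·x - 3, leaving 0
The remainder is 0, so f(x) = g(x) · h(x) with h(x) = -2·x - 3. Hence g | f, i.e. f ∈ (g).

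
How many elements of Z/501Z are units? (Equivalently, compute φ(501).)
An element a ∈ Z/501Z is a unit iff gcd(a, 501) = 1, so the number of units is φ(501). φ is multiplicative, with φ(p^e) = p^e − p^(e−1). Factorise 501 = 3 · 167. Then
  φ(501) = (3 − 1) · (167 − 1) = 2 · 166 = 332.

Final answer: Z/501Z has φ(501) = 332 units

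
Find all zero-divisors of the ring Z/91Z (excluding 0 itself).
nonzero zero-divisors of Z/91Z = {7, 13, 14, 21, 26, 28, 35, 39, 42, 49, 52, 56, 63, 65, 70, 77, 78, 84}

An element a ∈ Z/91Z (with a ≠ 0) is a zero-divisor iff gcd(a, 91) > 1 (because a is a unit precisely when gcd(a, n) = 1, and in Z/nZ every nonzero, non-unit element is a zero-divisor). Scan a = 1, ..., 90 and keep those with gcd(a, 91) > 1:
  gcd(7, 91) = 7, gcd(13, 91) = 13, gcd(14, 91) = 7, gcd(21, 91) = 7, gcd(26, 91) = 13, gcd(28, 91) = 7, gcd(35, 91) = 7, gcd(39, 91) = 13, gcd(42, 91) = 7, gcd(49, 91) = 7, gcd(52, 91) = 13, gcd(56, 91) = 7, gcd(63, 91) = 7, gcd(65, 91) = 13, gcd(70, 91) = 7, gcd(77, 91) = 7, gcd(78, 91) = 13, gcd(84, 91) = 7.
All other a ∈ {1, ..., 90} have gcd(a, 91) = 1 and are units. So the nonzero zero-divisors are exactly the 18 values of a appearing in this scan.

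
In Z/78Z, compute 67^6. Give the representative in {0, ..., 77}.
Use repeated squaring. Binary(6) = 110. Walk through the bits of the exponent 6 left-to-right: at each bit after the leading one, square the running value, then multiply by 67 if the bit is 1 (always reducing mod 78):
  bit 1 = 1 (leading): start with 67.
  bit 2 = 1: square 67^2 = 4489 ≡ 43; bit is 1, so multiply 43·67 = 2881 ≡ 73 (mod 78).
  bit 3 = 0: square 73^2 = 5329 ≡ 25 (mod 78).
Final value: 67^6 ≡ 25 (mod 78).

Final answer: 25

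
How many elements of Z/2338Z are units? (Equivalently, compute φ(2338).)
Z/2338Z has φ(2338) = 996 units

An element a ∈ Z/2338Z is a unit iff gcd(a, 2338) = 1, so the number of units is φ(2338). φ is multiplicative, with φ(p^e) = p^e − p^(e−1). Factorise 2338 = 2 · 7 · 167. Then
  φ(2338) = (2 − 1) · (7 − 1) · (167 − 1) = 1 · 6 · 166 = 996.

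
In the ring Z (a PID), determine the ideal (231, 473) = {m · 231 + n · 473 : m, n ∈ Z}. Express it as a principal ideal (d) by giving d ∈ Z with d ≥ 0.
In the PID Z, (a, b) is generated by gcd(a, b). Compute gcd(473, 231) with the extended Euclidean algorithm, tracking rows (r, s, t) with s·473 + t·231 = r:
  row A: (473, 1, 0)   [1·473 + 0·231 = 473]
  row B: (231, 0, 1)   [0·473 + 1·231 = 231]
  473 = 2·231 + 11   → row C = row A − 2·row B = (11, 1, −2)   [check: 1·473 − 2·231 = 11]
  231 = 21·11 + 0   → remainder 0, stop. gcd = 11 (last nonzero row C).
So gcd(231, 473) = 11, with Bézout identity 1·473 − 2·231 = 11. Containment (⊇): the Bézout identity exhibits 11 as an element of (231, 473), giving (11) ⊆ (231, 473). Containment (⊆): since 11 | 231 and 11 | 473 (231 = 11·21, 473 = 11·43), every Z-linear combination of 231 and 473 is divisible by 11, so (231, 473) ⊆ (11). Therefore (231, 473) = (11), d = 11.

Final answer: (231, 473) = (11); d = 11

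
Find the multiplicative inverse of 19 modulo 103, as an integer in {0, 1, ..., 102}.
19^(−1) ≡ 38 (mod 103)

Apply the extended Euclidean algorithm to (103, 19), tracking rows (r, s, t) with s·103 + t·19 = r. Each division r_prev = q·r_cur + r_new produces the new row as (previous row) − q·(current row):
  row A: (103, 1, 0)   [1·103 + 0·19 = 103]
  row B: (19, 0, 1)   [0·103 + 1·19 = 19]
  103 = 5·19 + 8   → row C = row A − 5·row B = (8, 1, −5)   [check: 1·103 − 5·19 = 8]
  19 = 2·8 + 3   → row D = row B − 2·row C = (3, −2, 11)   [check: −2·103 + 11·19 = 3]
  8 = 2·3 + 2   → row E = row C − 2·row D = (2, 5, −27)   [check: 5·103 − 27·19 = 2]
  3 = 1·2 + 1   → row F = row D − 1·row E = (1, −7, 38)   [check: −7·103 + 38·19 = 1]
  2 = 2·1 + 0   → remainder 0, stop. gcd = 1 (last nonzero row F).
The gcd is 1, so 19 is invertible mod 103. The last nonzero row gives −7·103 + 38·19 = 1, so t = 38. So 19^(−1) ≡ 38 (mod 103). Verify: 19 · 38 = 722 ≡ 1 (mod 103). ✓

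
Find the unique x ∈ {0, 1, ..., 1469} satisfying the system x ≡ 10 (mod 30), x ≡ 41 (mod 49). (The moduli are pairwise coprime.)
x ≡ 580 (mod 1470); the representative in [0, 1470) is 580

The moduli 30, 49 are pairwise coprime, so by the CRT there is a unique solution mod 30·49 = 1470.
Solve by successive substitution. Start with x ≡ 10 (mod 30).
  Combine with x ≡ 41 (mod 49): write x = 10 + 30·t and require 10 + 30·t ≡ 41 (mod 49), i.e. 30·t ≡ 41 − 10 ≡ 31 (mod 49). Since 30^(−1) ≡ 18 (mod 49), t ≡ 18·31 ≡ 19 (mod 49). So x ≡ 10 + 30·19 = 580 (mod 1470).
Unique solution in [0, 1470): x = 580.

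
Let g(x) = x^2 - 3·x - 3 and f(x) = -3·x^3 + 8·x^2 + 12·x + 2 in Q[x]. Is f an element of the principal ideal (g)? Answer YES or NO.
In Q[x] the ideal (g) consists of all multiples of g, so f ∈ (g) iff g | f, i.e. iff the remainder of f on division by g is 0. Divide f by g (g is monic, so eliminate the leading term of the running remainder at each step):
  leading term -3·x^3: subtract (-3·x)·g(x) = -3·x^3 + 9·x^2 + 9·x, leaving -x^2 + 3·x + 2
  leading term -x^2: subtract (-1)·g(x) = -x^2 + 3·x + 3, leaving -1
The remainder r(x) = -1 ≠ 0 (and deg r < deg g), so g ∤ f, i.e. f ∉ (g).

Final answer: NO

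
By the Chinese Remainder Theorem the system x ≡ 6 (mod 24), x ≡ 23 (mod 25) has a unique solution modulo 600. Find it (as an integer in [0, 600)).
The moduli 24, 25 are pairwise coprime, so by the CRT there is a unique solution mod 24·25 = 600.
Solve by successive substitution. Start with x ≡ 6 (mod 24).
  Combine with x ≡ 23 (mod 25): write x = 6 + 24·t and require 6 + 24·t ≡ 23 (mod 25), i.e. 24·t ≡ 23 − 6 ≡ 17 (mod 25). Since 24^(−1) ≡ 24 (mod 25), t ≡ 24·17 ≡ 8 (mod 25). So x ≡ 6 + 24·8 = 198 (mod 600).
Unique solution in [0, 600): x = 198.

Final answer: x ≡ 198 (mod 600); the representative in [0, 600) is 198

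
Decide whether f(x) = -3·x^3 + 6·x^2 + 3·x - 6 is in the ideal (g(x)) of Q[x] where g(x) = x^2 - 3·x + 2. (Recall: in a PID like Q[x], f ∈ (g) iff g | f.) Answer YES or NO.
In Q[x] the ideal (g) consists of all multiples of g, so f ∈ (g) iff g | f, i.e. iff the remainder of f on division by g is 0. Divide f by g (g is monic, so eliminate the leading term of the running remainder at each step):
  leading term -3·x^3: subtract (-3·x)·g(x) = -3·x^3 + 9·x^2 - 6·x, leaving -3·x^2 + 9·x - 6
  leading term -3·x^2: subtract (-3)·g(x) = -3·x^2 + 9·x - 6, leaving 0
The remainder is 0, so f(x) = g(x) · h(x) with h(x) = -3·x - 3. Hence g | f, i.e. f ∈ (g).

Final answer: YES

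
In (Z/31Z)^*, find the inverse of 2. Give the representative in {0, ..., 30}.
Apply the extended Euclidean algorithm to (31, 2), tracking rows (r, s, t) with s·31 + t·2 = r. Each division r_prev = q·r_cur + r_new produces the new row as (previous row) − q·(current row):
  row A: (31, 1, 0)   [1·31 + 0·2 = 31]
  row B: (2, 0, 1)   [0·31 + 1·2 = 2]
  31 = 15·2 + 1   → row C = row A − 15·row B = (1, 1, −15)   [check: 1·31 − 15·2 = 1]
  2 = 2·1 + 0   → remainder 0, stop. gcd = 1 (last nonzero row C).
The gcd is 1, so 2 is invertible mod 31. The last nonzero row gives 1·31 − 15·2 = 1, so t = −15. So 2^(−1) ≡ −15 ≡ 16 (mod 31). Verify: 2 · 16 = 32 ≡ 1 (mod 31). ✓

Final answer: 2^(−1) ≡ 16 (mod 31)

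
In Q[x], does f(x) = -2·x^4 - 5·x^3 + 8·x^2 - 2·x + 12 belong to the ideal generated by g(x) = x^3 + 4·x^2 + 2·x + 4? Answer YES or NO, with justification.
In Q[x] the ideal (g) consists of all multiples of g, so f ∈ (g) iff g | f, i.e. iff the remainder of f on division by g is 0. Divide f by g (g is monic, so eliminate the leading term of the running remainder at each step):
  leading term -2·x^4: subtract (-2·x)·g(x) = -2·x^4 - 8·x^3 - 4·x^2 - 8·x, leaving 3·x^3 + 12·x^2 + 6·x + 12
  leading term 3·x^3: subtract (3)·g(x) = 3·x^3 + 12·x^2 + 6·x + 12, leaving 0
The remainder is 0, so f(x) = g(x) · h(x) with h(x) = 3 - 2·x. Hence g | f, i.e. f ∈ (g).

Final answer: YES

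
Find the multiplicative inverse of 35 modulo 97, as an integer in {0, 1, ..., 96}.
35^(−1) ≡ 61 (mod 97)

Apply the extended Euclidean algorithm to (97, 35), tracking rows (r, s, t) with s·97 + t·35 = r. Each division r_prev = q·r_cur + r_new produces the new row as (previous row) − q·(current row):
  row A: (97, 1, 0)   [1·97 + 0·35 = 97]
  row B: (35, 0, 1)   [0·97 + 1·35 = 35]
  97 = 2·35 + 27   → row C = row A − 2·row B = (27, 1, −2)   [check: 1·97 − 2·35 = 27]
  35 = 1·27 + 8   → row D = row B − 1·row C = (8, −1, 3)   [check: −1·97 + 3·35 = 8]
  27 = 3·8 + 3   → row E = row C − 3·row D = (3, 4, −11)   [check: 4·97 − 11·35 = 3]
  8 = 2·3 + 2   → row F = row D − 2·row E = (2, −9, 25)   [check: −9·97 + 25·35 = 2]
  3 = 1·2 + 1   → row G = row E − 1·row F = (1, 13, −36)   [check: 13·97 − 36·35 = 1]
  2 = 2·1 + 0   → remainder 0, stop. gcd = 1 (last nonzero row G).
The gcd is 1, so 35 is invertible mod 97. The last nonzero row gives 13·97 − 36·35 = 1, so t = −36. So 35^(−1) ≡ −36 ≡ 61 (mod 97). Verify: 35 · 61 = 2135 ≡ 1 (mod 97). ✓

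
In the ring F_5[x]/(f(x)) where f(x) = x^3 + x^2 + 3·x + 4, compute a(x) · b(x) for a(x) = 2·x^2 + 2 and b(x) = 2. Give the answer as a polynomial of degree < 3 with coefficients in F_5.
Multiply as integer polynomials: a · b = 4·x^2 + 4. Reducing coefficients mod 5: a · b ≡ 4·x^2 + 4. This already has degree < 3, so no reduction by f is needed. Hence a · b ≡ 4·x^2 + 4 in F_5[x]/(f).

Final answer: a · b ≡ 4·x^2 + 4 (mod f(x))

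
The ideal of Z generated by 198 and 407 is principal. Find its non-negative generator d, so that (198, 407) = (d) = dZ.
In the PID Z, (a, b) is generated by gcd(a, b). Compute gcd(407, 198) with the extended Euclidean algorithm, tracking rows (r, s, t) with s·407 + t·198 = r:
  row A: (407, 1, 0)   [1·407 + 0·198 = 407]
  row B: (198, 0, 1)   [0·407 + 1·198 = 198]
  407 = 2·198 + 11   → row C = row A − 2·row B = (11, 1, −2)   [check: 1·407 − 2·198 = 11]
  198 = 18·11 + 0   → remainder 0, stop. gcd = 11 (last nonzero row C).
So gcd(198, 407) = 11, with Bézout identity 1·407 − 2·198 = 11. Containment (⊇): the Bézout identity exhibits 11 as an element of (198, 407), giving (11) ⊆ (198, 407). Containment (⊆): since 11 | 198 and 11 | 407 (198 = 11·18, 407 = 11·37), every Z-linear combination of 198 and 407 is divisible by 11, so (198, 407) ⊆ (11). Therefore (198, 407) = (11), d = 11.

Final answer: (198, 407) = (11); d = 11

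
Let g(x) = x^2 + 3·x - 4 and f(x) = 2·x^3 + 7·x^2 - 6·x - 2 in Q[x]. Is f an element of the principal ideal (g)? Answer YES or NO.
In Q[x] the ideal (g) consists of all multiples of g, so f ∈ (g) iff g | f, i.e. iff the remainder of f on division by g is 0. Divide f by g (g is monic, so eliminate the leading term of the running remainder at each step):
  leading term 2·x^3: subtract (2·x)·g(x) = 2·x^3 + 6·x^2 - 8·x, leaving x^2 + 2·x - 2
  leading term x^2: subtract (1)·g(x) = x^2 + 3·x - 4, leaving 2 - x
The remainder r(x) = 2 - x ≠ 0 (and deg r < deg g), so g ∤ f, i.e. f ∉ (g).

Final answer: NO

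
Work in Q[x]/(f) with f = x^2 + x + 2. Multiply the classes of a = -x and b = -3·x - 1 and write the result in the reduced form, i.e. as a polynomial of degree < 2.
a · b ≡ -2·x - 6 (mod f(x))

First multiply in Q[x] without reducing: a · b = 3·x^2 + x. Now divide by f(x) = x^2 + x + 2, eliminating the leading term at each step:
  leading term 3·x^2: subtract (3)·f(x) = 3·x^2 + 3·x + 6, leaving -2·x - 6
The degree is now < 2, so this is the remainder. Hence a · b ≡ -2·x - 6 in Q[x]/(f).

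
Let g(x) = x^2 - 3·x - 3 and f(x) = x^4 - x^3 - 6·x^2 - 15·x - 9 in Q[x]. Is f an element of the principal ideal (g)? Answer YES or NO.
In Q[x] the ideal (g) consists of all multiples of g, so f ∈ (g) iff g | f, i.e. iff the remainder of f on division by g is 0. Divide f by g (g is monic, so eliminate the leading term of the running remainder at each step):
  leading term x^4: subtract (x^2)·g(x) = x^4 - 3·x^3 - 3·x^2, leaving 2·x^3 - 3·x^2 - 15·x - 9
  leading term 2·x^3: subtract (2·x)·g(x) = 2·x^3 - 6·x^2 - 6·x, leaving 3·x^2 - 9·x - 9
  leading term 3·x^2: subtract (3)·g(x) = 3·x^2 - 9·x - 9, leaving 0
The remainder is 0, so f(x) = g(x) · h(x) with h(x) = x^2 + 2·x + 3. Hence g | f, i.e. f ∈ (g).

Final answer: YES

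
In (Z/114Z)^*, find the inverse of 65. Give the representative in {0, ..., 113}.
Apply the extended Euclidean algorithm to (114, 65), tracking rows (r, s, t) with s·114 + t·65 = r. Each division r_prev = q·r_cur + r_new produces the new row as (previous row) − q·(current row):
  row A: (114, 1, 0)   [1·114 + 0·65 = 114]
  row B: (65, 0, 1)   [0·114 + 1·65 = 65]
  114 = 1·65 + 49   → row C = row A − 1·row B = (49, 1, −1)   [check: 1·114 − 1·65 = 49]
  65 = 1·49 + 16   → row D = row B − 1·row C = (16, −1, 2)   [check: −1·114 + 2·65 = 16]
  49 = 3·16 + 1   → row E = row C − 3·row D = (1, 4, −7)   [check: 4·114 − 7·65 = 1]
  16 = 16·1 + 0   → remainder 0, stop. gcd = 1 (last nonzero row E).
The gcd is 1, so 65 is invertible mod 114. The last nonzero row gives 4·114 − 7·65 = 1, so t = −7. So 65^(−1) ≡ −7 ≡ 107 (mod 114). Verify: 65 · 107 = 6955 ≡ 1 (mod 114). ✓

Final answer: 65^(−1) ≡ 107 (mod 114)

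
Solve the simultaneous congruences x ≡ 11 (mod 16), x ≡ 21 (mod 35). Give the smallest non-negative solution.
The moduli 16, 35 are pairwise coprime, so by the CRT there is a unique solution mod 16·35 = 560.
Solve by successive substitution. Start with x ≡ 11 (mod 16).
  Combine with x ≡ 21 (mod 35): write x = 11 + 16·t and require 11 + 16·t ≡ 21 (mod 35), i.e. 16·t ≡ 21 − 11 ≡ 10 (mod 35). Since 16^(−1) ≡ 11 (mod 35), t ≡ 11·10 ≡ 5 (mod 35). So x ≡ 11 + 16·5 = 91 (mod 560).
Unique solution in [0, 560): x = 91.

Final answer: x ≡ 91 (mod 560); the representative in [0, 560) is 91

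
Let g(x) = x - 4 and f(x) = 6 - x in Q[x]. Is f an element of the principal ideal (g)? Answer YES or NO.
NO

In Q[x] the ideal (g) consists of all multiples of g, so f ∈ (g) iff g | f, i.e. iff the remainder of f on division by g is 0. Divide f by g (g is monic, so eliminate the leading term of the running remainder at each step):
  leading term -x: subtract (-1)·g(x) = 4 - x, leaving 2
The remainder r(x) = 2 ≠ 0 (and deg r < deg g), so g ∤ f, i.e. f ∉ (g).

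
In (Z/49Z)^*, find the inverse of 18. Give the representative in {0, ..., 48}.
Apply the extended Euclidean algorithm to (49, 18), tracking rows (r, s, t) with s·49 + t·18 = r. Each division r_prev = q·r_cur + r_new produces the new row as (previous row) − q·(current row):
  row A: (49, 1, 0)   [1·49 + 0·18 = 49]
  row B: (18, 0, 1)   [0·49 + 1·18 = 18]
  49 = 2·18 + 13   → row C = row A − 2·row B = (13, 1, −2)   [check: 1·49 − 2·18 = 13]
  18 = 1·13 + 5   → row D = row B − 1·row C = (5, −1, 3)   [check: −1·49 + 3·18 = 5]
  13 = 2·5 + 3   → row E = row C − 2·row D = (3, 3, −8)   [check: 3·49 − 8·18 = 3]
  5 = 1·3 + 2   → row F = row D − 1·row E = (2, −4, 11)   [check: −4·49 + 11·18 = 2]
  3 = 1·2 + 1   → row G = row E − 1·row F = (1, 7, −19)   [check: 7·49 − 19·18 = 1]
  2 = 2·1 + 0   → remainder 0, stop. gcd = 1 (last nonzero row G).
The gcd is 1, so 18 is invertible mod 49. The last nonzero row gives 7·49 − 19·18 = 1, so t = −19. So 18^(−1) ≡ −19 ≡ 30 (mod 49). Verify: 18 · 30 = 540 ≡ 1 (mod 49). ✓

Final answer: 18^(−1) ≡ 30 (mod 49)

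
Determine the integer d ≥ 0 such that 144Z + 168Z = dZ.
In the PID Z, (a, b) is generated by gcd(a, b). Compute gcd(168, 144) with the extended Euclidean algorithm, tracking rows (r, s, t) with s·168 + t·144 = r:
  row A: (168, 1, 0)   [1·168 + 0·144 = 168]
  row B: (144, 0, 1)   [0·168 + 1·144 = 144]
  168 = 1·144 + 24   → row C = row A − 1·row B = (24, 1, −1)   [check: 1·168 − 1·144 = 24]
  144 = 6·24 + 0   → remainder 0, stop. gcd = 24 (last nonzero row C).
So gcd(144, 168) = 24, with Bézout identity 1·168 − 1·144 = 24. Containment (⊇): the Bézout identity exhibits 24 as an element of (144, 168), giving (24) ⊆ (144, 168). Containment (⊆): since 24 | 144 and 24 | 168 (144 = 24·6, 168 = 24·7), every Z-linear combination of 144 and 168 is divisible by 24, so (144, 168) ⊆ (24). Therefore (144, 168) = (24), d = 24.

Final answer: (144, 168) = (24); d = 24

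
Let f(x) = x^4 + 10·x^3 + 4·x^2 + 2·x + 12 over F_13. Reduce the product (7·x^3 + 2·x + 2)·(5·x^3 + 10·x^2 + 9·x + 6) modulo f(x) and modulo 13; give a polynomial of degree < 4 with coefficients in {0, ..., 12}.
a · b ≡ 10·x^2 + 4·x + 2 (mod f(x))

Multiply as integer polynomials: a · b = 35·x^6 + 70·x^5 + 73·x^4 + 72·x^3 + 38·x^2 + 30·x + 12. Reducing coefficients mod 13: a · b ≡ 9·x^6 + 5·x^5 + 8·x^4 + 7·x^3 + 12·x^2 + 4·x + 12. Now divide by f(x) = x^4 + 10·x^3 + 4·x^2 + 2·x + 12 in F_13[x], eliminating the leading term at each step:
  leading term 9·x^6: subtract (9·x^2)·f(x) = 9·x^6 + 12·x^5 + 10·x^4 + 5·x^3 + 4·x^2, leaving 6·x^5 + 11·x^4 + 2·x^3 + 8·x^2 + 4·x + 12 (coefficients mod 13)
  leading term 6·x^5: subtract (6·x)·f(x) = 6·x^5 + 8·x^4 + 11·x^3 + 12·x^2 + 7·x, leaving 3·x^4 + 4·x^3 + 9·x^2 + 10·x + 12 (coefficients mod 13)
  leading term 3·x^4: subtract (3)·f(x) = 3·x^4 + 4·x^3 + 12·x^2 + 6·x + 10, leaving 10·x^2 + 4·x + 2 (coefficients mod 13)
The degree is now < 4, so this is the remainder. Hence a · b ≡ 10·x^2 + 4·x + 2 in F_13[x]/(f).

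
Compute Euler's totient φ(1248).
φ(1248) = 384

φ is multiplicative, with φ(p^e) = p^e − p^(e−1). Factorise 1248 = 2^5 · 3 · 13. Then
  φ(1248) = (2^5 − 2^4) · (3 − 1) · (13 − 1) = 16 · 2 · 12 = 384.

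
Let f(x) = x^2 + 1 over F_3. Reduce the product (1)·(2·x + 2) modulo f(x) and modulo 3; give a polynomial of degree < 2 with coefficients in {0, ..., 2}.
Multiply as integer polynomials: a · b = 2·x + 2. Reducing coefficients mod 3: a · b ≡ 2·x + 2. This already has degree < 2, so no reduction by f is needed. Hence a · b ≡ 2·x + 2 in F_3[x]/(f).

Final answer: a · b ≡ 2·x + 2 (mod f(x))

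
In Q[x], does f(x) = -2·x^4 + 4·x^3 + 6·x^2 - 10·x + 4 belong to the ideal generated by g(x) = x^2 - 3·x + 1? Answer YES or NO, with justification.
NO

In Q[x] the ideal (g) consists of all multiples of g, so f ∈ (g) iff g | f, i.e. iff the remainder of f on division by g is 0. Divide f by g (g is monic, so eliminate the leading term of the running remainder at each step):
  leading term -2·x^4: subtract (-2·x^2)·g(x) = -2·x^4 + 6·x^3 - 2·x^2, leaving -2·x^3 + 8·x^2 - 10·x + 4
  leading term -2·x^3: subtract (-2·x)·g(x) = -2·x^3 + 6·x^2 - 2·x, leaving 2·x^2 - 8·x + 4
  leading term 2·x^2: subtract (2)·g(x) = 2·x^2 - 6·x + 2, leaving 2 - 2·x
The remainder r(x) = 2 - 2·x ≠ 0 (and deg r < deg g), so g ∤ f, i.e. f ∉ (g).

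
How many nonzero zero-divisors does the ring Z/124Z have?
In Z/124Z each nonzero element is either a unit (gcd with 124 is 1) or a zero-divisor (gcd > 1). The number of units is φ(124): factorise 124 = 2^2 · 31, so φ(124) = (2^2 − 2^1) · (31 − 1) = 2 · 30 = 60. The nonzero elements number 124 − 1 = 123. Hence the nonzero zero-divisors number 123 − 60 = 63.

Final answer: Z/124Z has 63 nonzero zero-divisors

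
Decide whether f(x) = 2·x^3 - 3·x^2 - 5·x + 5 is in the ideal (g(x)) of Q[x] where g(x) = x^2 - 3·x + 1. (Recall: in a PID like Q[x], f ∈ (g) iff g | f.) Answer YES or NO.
In Q[x] the ideal (g) consists of all multiples of g, so f ∈ (g) iff g | f, i.e. iff the remainder of f on division by g is 0. Divide f by g (g is monic, so eliminate the leading term of the running remainder at each step):
  leading term 2·x^3: subtract (2·x)·g(x) = 2·x^3 - 6·x^2 + 2·x, leaving 3·x^2 - 7·x + 5
  leading term 3·x^2: subtract (3)·g(x) = 3·x^2 - 9·x + 3, leaving 2·x + 2
The remainder r(x) = 2·x + 2 ≠ 0 (and deg r < deg g), so g ∤ f, i.e. f ∉ (g).

Final answer: NO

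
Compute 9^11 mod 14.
11

Use repeated squaring. Binary(11) = 1011. Walk through the bits of the exponent 11 left-to-right: at each bit after the leading one, square the running value, then multiply by 9 if the bit is 1 (always reducing mod 14):
  bit 1 = 1 (leading): start with 9.
  bit 2 = 0: square 9^2 = 81 ≡ 11 (mod 14).
  bit 3 = 1: square 11^2 = 121 ≡ 9; bit is 1, so multiply 9·9 = 81 ≡ 11 (mod 14).
  bit 4 = 1: square 11^2 = 121 ≡ 9; bit is 1, so multiply 9·9 = 81 ≡ 11 (mod 14).
Final value: 9^11 ≡ 11 (mod 14).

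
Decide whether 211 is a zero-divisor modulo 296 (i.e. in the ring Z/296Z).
NO

gcd(211, 296) = 1, so 211 is a unit in Z/296Z (it has a multiplicative inverse). A unit cannot be a zero-divisor: if 211·b ≡ 0 then multiplying both sides by 211^(−1) gives b ≡ 0. So 211 is not a zero-divisor.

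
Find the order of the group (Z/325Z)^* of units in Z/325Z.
|(Z/325Z)^*| = 240

(Z/325Z)^* consists of the classes a with gcd(a, 325) = 1, so its order is φ(325). φ is multiplicative, with φ(p^e) = p^e − p^(e−1). Factorise 325 = 5^2 · 13. Then
  φ(325) = (5^2 − 5^1) · (13 − 1) = 20 · 12 = 240.
Thus |(Z/325Z)^*| = 240.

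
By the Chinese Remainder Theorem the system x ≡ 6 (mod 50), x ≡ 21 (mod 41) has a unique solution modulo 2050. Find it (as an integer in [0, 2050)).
x ≡ 1456 (mod 2050); the representative in [0, 2050) is 1456

The moduli 50, 41 are pairwise coprime, so by the CRT there is a unique solution mod 50·41 = 2050.
Solve by successive substitution. Start with x ≡ 6 (mod 50).
  Combine with x ≡ 21 (mod 41): write x = 6 + 50·t and require 6 + 50·t ≡ 21 (mod 41), i.e. 50·t ≡ 21 − 6 ≡ 15 (mod 41). Since 50^(−1) ≡ 32 (mod 41) (50 ≡ 9 (mod 41)), t ≡ 32·15 ≡ 29 (mod 41). So x ≡ 6 + 50·29 = 1456 (mod 2050).
Unique solution in [0, 2050): x = 1456.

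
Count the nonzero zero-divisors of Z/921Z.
In Z/921Z each nonzero element is either a unit (gcd with 921 is 1) or a zero-divisor (gcd > 1). The number of units is φ(921): factorise 921 = 3 · 307, so φ(921) = (3 − 1) · (307 − 1) = 2 · 306 = 612. The nonzero elements number 921 − 1 = 920. Hence the nonzero zero-divisors number 920 − 612 = 308.

Final answer: Z/921Z has 308 nonzero zero-divisors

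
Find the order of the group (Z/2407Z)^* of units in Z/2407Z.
|(Z/2407Z)^*| = 2296

(Z/2407Z)^* consists of the classes a with gcd(a, 2407) = 1, so its order is φ(2407). φ is multiplicative, with φ(p^e) = p^e − p^(e−1). Factorise 2407 = 29 · 83. Then
  φ(2407) = (29 − 1) · (83 − 1) = 28 · 82 = 2296.
Thus |(Z/2407Z)^*| = 2296.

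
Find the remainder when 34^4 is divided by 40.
Use repeated squaring. Binary(4) = 100. Walk through the bits of the exponent 4 left-to-right: at each bit after the leading one, square the running value, then multiply by 34 if the bit is 1 (always reducing mod 40):
  bit 1 = 1 (leading): start with 34.
  bit 2 = 0: square 34^2 = 1156 ≡ 36 (mod 40).
  bit 3 = 0: square 36^2 = 1296 ≡ 16 (mod 40).
Final value: 34^4 ≡ 16 (mod 40).

Final answer: 16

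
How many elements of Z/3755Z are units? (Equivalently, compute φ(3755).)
Z/3755Z has φ(3755) = 3000 units

An element a ∈ Z/3755Z is a unit iff gcd(a, 3755) = 1, so the number of units is φ(3755). φ is multiplicative, with φ(p^e) = p^e − p^(e−1). Factorise 3755 = 5 · 751. Then
  φ(3755) = (5 − 1) · (751 − 1) = 4 · 750 = 3000.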